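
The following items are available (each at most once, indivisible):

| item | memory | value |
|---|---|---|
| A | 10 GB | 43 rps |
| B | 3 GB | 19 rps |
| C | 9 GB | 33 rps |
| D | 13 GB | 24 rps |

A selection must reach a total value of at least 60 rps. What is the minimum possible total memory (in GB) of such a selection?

13

Subsets with value ≥ 60, sorted by total memory:
- A+B: memory 13, value 62
- A+C: memory 19, value 76
- A+B+C: memory 22, value 95
- A+D: memory 23, value 67
Minimum memory: 13 GB.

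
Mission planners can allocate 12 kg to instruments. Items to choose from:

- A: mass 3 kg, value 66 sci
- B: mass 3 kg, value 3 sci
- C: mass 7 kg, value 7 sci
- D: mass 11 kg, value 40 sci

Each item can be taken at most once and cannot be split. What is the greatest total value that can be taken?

Check high-value combinations within 12 kg:
- A+C: mass 3+7=10, value 66+7=73
- A+B: mass 3+3=6, value 66+3=69
- A: mass 3, value 66
- D: mass 11, value 40
Best: 73 sci.

73 sci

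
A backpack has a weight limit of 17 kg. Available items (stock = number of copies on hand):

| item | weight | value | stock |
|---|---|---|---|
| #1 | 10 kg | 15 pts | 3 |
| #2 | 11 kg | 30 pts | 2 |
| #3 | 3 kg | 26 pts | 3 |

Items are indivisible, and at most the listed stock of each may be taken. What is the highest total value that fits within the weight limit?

Best selections within weight 17 and stock limits:
- 1×#2 + 2×#3: weight 17, value 82
- 3×#3: weight 9, value 78
Best: 82 pts.

82 pts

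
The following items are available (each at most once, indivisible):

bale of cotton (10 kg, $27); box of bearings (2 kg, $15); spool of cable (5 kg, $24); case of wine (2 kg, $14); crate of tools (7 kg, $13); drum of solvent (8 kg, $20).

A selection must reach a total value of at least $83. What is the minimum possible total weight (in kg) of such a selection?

24

Subsets with value ≥ 83, sorted by total weight:
- box of bearings+spool of cable+case of wine+crate of tools+drum of solvent: weight 24, value 86
- bale of cotton+box of bearings+spool of cable+drum of solvent: weight 25, value 86
- bale of cotton+spool of cable+case of wine+drum of solvent: weight 25, value 85
- bale of cotton+box of bearings+spool of cable+case of wine+crate of tools: weight 26, value 93
Minimum weight: 24 kg.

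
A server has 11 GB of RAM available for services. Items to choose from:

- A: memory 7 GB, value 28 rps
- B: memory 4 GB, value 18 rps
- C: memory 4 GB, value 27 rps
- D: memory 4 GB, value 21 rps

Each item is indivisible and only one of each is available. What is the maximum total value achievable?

Check high-value combinations within 11 GB:
- A+C: memory 7+4=11, value 28+27=55
- A+D: memory 7+4=11, value 28+21=49
- C+D: memory 4+4=8, value 27+21=48
- A+B: memory 7+4=11, value 28+18=46
- B+C: memory 4+4=8, value 18+27=45
Best: 55 rps.

55 rps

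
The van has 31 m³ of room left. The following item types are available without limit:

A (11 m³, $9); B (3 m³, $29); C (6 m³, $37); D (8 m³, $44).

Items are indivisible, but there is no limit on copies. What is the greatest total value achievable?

Best value-per-unit is B at 29/3, and filling with it alone uses volume 10×3=30. No mix of the others beats 10×29 = 290.

$290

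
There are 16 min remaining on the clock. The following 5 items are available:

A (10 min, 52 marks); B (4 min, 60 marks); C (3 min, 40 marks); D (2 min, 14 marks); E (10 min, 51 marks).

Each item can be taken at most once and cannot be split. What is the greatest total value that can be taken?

126 marks

Check high-value combinations within 16 min:
- A+B+D: time 10+4+2=16, value 52+60+14=126
- B+D+E: time 4+2+10=16, value 60+14+51=125
- B+C+D: time 4+3+2=9, value 60+40+14=114
- A+B: time 10+4=14, value 52+60=112
Best: 126 marks.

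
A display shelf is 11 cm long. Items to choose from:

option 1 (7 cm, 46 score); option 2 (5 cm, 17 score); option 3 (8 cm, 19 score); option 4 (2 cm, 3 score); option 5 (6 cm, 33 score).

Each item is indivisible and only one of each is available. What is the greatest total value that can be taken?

Check high-value combinations within 11 cm:
- option 2+option 5: length 5+6=11, value 17+33=50
- option 1+option 4: length 7+2=9, value 46+3=49
- option 1: length 7, value 46
- option 4+option 5: length 2+6=8, value 3+33=36
Best: 50 score.

50 score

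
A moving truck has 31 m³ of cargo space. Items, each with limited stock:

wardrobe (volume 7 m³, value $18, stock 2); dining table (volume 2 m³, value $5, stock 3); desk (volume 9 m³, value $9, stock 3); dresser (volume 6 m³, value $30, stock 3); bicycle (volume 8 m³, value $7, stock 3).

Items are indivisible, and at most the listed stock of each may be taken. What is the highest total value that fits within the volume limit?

Best selections within volume 31 and stock limits:
- 1×wardrobe + 3×dining table + 3×dresser: volume 31, value 123
- 1×wardrobe + 2×dining table + 3×dresser: volume 29, value 118
Best: $123.

$123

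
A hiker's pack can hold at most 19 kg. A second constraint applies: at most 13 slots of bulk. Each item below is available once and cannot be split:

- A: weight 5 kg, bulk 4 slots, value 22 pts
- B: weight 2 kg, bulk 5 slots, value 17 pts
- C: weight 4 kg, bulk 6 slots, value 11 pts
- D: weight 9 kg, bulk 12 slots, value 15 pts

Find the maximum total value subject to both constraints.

Feasible sets respecting both limits:
- A+B: weight 7, bulk 9, value 39
- A+C: weight 9, bulk 10, value 33
- B+C: weight 6, bulk 11, value 28
- A: weight 5, bulk 4, value 22
Best: 39 pts.

39 pts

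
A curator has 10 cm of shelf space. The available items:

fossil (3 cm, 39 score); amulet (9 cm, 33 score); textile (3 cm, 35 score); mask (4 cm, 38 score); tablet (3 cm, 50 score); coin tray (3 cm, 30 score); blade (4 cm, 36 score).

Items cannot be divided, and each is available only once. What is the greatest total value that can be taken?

127 score

Check high-value combinations within 10 cm:
- fossil+mask+tablet: length 3+4+3=10, value 39+38+50=127
- fossil+tablet+blade: length 3+3+4=10, value 39+50+36=125
- fossil+textile+tablet: length 3+3+3=9, value 39+35+50=124
Best: 127 score.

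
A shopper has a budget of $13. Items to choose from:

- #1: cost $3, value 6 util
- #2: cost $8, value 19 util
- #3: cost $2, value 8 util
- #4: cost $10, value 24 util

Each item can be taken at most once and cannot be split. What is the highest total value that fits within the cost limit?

33 util

Check high-value combinations within $13:
- #1+#2+#3: cost 3+8+2=13, value 6+19+8=33
- #3+#4: cost 2+10=12, value 8+24=32
- #1+#4: cost 3+10=13, value 6+24=30
- #2+#3: cost 8+2=10, value 19+8=27
- #1+#2: cost 3+8=11, value 6+19=25
Best: 33 util.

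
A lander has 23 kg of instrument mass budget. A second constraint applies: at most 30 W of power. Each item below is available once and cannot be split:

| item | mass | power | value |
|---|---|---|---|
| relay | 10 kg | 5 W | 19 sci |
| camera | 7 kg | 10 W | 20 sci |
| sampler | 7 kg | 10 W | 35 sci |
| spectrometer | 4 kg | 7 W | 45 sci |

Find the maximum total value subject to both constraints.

100 sci

Feasible sets respecting both limits:
- camera+sampler+spectrometer: mass 18, power 27, value 100
- relay+sampler+spectrometer: mass 21, power 22, value 99
- relay+camera+spectrometer: mass 21, power 22, value 84
- sampler+spectrometer: mass 11, power 17, value 80
Best: 100 sci.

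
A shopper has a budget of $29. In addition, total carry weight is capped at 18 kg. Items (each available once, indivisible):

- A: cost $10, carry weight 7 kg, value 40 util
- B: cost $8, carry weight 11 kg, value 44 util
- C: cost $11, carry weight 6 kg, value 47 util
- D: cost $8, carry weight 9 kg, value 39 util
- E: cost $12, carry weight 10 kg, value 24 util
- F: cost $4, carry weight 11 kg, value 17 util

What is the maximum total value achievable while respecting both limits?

91 util

Feasible sets respecting both limits:
- B+C: cost 19, carry weight 17, value 91
- A+C: cost 21, carry weight 13, value 87
- C+D: cost 19, carry weight 15, value 86
Best: 91 util.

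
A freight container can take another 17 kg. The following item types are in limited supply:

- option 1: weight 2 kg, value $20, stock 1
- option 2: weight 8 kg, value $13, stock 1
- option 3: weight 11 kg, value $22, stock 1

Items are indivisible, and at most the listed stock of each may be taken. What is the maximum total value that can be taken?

Top feasible selections:
- 1×option 1 + 1×option 3: weight 13, value 42
- 1×option 1 + 1×option 2: weight 10, value 33
- 1×option 3: weight 11, value 22
Best: $42.

$42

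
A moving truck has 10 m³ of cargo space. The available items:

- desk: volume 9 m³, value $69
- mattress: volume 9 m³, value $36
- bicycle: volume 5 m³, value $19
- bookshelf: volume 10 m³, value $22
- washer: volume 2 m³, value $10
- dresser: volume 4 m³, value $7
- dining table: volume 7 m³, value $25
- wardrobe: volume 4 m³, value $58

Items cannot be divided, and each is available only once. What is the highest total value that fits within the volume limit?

$77

Check high-value combinations within 10 m³:
- bicycle+wardrobe: volume 5+4=9, value 19+58=77
- washer+dresser+wardrobe: volume 2+4+4=10, value 10+7+58=75
- desk: volume 9, value 69
Best: $77.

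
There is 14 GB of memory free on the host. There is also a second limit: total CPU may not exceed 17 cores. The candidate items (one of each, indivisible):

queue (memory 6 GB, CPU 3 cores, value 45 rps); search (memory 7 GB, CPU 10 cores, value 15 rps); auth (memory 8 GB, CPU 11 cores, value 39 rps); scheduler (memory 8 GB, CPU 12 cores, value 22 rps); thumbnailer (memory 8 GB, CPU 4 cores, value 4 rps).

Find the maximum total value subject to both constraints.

Feasible sets respecting both limits:
- queue+auth: memory 14, CPU 14, value 84
- queue+scheduler: memory 14, CPU 15, value 67
- queue+search: memory 13, CPU 13, value 60
Best: 84 rps.

84 rps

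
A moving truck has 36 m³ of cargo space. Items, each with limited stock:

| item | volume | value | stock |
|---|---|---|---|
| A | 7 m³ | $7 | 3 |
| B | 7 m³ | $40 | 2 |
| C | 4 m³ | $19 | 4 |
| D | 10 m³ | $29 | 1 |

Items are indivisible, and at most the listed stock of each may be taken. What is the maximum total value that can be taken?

$166

Best selections within volume 36 and stock limits:
- 2×B + 3×C + 1×D: volume 36, value 166
- 2×B + 4×C: volume 30, value 156
- 2×B + 2×C + 1×D: volume 32, value 147
- 1×B + 4×C + 1×D: volume 33, value 145
Best: $166.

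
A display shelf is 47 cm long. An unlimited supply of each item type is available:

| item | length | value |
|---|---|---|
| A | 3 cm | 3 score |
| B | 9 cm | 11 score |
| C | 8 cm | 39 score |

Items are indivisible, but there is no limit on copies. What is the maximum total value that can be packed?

201 score

Best value-per-unit is C at 39/8; filling with it alone gives 5×39 = 195.
Optimal mix: 2×A + 5×C → length 46, value 201.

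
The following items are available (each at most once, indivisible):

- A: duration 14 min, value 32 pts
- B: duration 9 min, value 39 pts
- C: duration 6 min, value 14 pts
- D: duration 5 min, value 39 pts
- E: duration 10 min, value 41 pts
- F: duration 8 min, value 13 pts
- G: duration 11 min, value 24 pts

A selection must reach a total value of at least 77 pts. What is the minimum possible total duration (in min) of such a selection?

14

Subsets with value ≥ 77, sorted by total duration:
- B+D: duration 14, value 78
- D+E: duration 15, value 80
- B+E: duration 19, value 80
Minimum duration: 14 min.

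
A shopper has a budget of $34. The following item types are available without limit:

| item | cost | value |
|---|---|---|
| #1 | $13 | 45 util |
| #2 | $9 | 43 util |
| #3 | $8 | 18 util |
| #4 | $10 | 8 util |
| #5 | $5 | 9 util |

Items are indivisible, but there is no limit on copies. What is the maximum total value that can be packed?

138 util

Best value-per-unit is #2 at 43/9; filling with it alone gives 3×43 = 129.
Optimal mix: 3×#2 + 1×#5 → cost 32, value 138.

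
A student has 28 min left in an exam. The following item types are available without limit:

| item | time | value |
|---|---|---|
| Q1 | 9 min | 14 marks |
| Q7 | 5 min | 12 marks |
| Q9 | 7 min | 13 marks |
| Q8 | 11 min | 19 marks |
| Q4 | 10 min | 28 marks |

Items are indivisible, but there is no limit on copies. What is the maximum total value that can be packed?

Best value-per-unit is Q4 at 28/10; filling with it alone gives 2×28 = 56.
Optimal mix: 1×Q9 + 2×Q4 → time 27, value 69.

69 marks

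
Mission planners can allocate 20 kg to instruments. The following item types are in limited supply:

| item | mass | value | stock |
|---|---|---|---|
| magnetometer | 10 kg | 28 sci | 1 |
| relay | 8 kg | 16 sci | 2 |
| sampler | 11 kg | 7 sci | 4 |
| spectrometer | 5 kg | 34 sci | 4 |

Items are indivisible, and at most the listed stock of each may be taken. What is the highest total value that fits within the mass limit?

Best selections within mass 20 and stock limits:
- 4×spectrometer: mass 20, value 136
- 3×spectrometer: mass 15, value 102
Best: 136 sci.

136 sci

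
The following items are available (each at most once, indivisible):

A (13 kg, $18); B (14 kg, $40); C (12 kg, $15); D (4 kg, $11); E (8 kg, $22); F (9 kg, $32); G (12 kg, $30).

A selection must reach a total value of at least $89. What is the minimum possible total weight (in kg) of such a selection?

31

Subsets with value ≥ 89, sorted by total weight:
- B+E+F: weight 31, value 94
- D+E+F+G: weight 33, value 95
- B+E+G: weight 34, value 92
- B+D+E+F: weight 35, value 105
Minimum weight: 31 kg.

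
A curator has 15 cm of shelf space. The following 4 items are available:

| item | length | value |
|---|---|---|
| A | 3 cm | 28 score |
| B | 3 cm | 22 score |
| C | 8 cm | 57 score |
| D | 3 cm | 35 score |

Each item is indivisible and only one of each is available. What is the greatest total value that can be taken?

120 score

This is a 0/1 knapsack; check combinations near the capacity.
- A+C+D: length 3+8+3=14, value 28+57+35=120
- B+C+D: length 3+8+3=14, value 22+57+35=114
- A+B+C: length 3+3+8=14, value 28+22+57=107
Best: 120 score.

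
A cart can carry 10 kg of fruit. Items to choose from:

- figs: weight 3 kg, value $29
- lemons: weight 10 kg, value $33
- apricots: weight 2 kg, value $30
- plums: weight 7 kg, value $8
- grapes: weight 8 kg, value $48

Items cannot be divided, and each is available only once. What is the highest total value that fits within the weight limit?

$78

Check high-value combinations within 10 kg:
- apricots+grapes: weight 2+8=10, value 30+48=78
- figs+apricots: weight 3+2=5, value 29+30=59
- grapes: weight 8, value 48
Best: $78.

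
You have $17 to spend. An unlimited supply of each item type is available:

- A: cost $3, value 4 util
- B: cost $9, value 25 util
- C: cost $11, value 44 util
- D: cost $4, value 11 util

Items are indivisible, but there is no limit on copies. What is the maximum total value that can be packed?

55 util

Best value-per-unit is C at 44/11; filling with it alone gives 1×44 = 44.
Optimal mix: 1×C + 1×D → cost 15, value 55.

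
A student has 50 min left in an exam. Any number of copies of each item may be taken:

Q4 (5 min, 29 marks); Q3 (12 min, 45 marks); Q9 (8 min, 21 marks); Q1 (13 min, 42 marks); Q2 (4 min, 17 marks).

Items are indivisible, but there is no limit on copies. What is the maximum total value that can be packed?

290 marks

Best value-per-unit is Q4 at 29/5, and filling with it alone uses time 10×5=50. No mix of the others beats 10×29 = 290.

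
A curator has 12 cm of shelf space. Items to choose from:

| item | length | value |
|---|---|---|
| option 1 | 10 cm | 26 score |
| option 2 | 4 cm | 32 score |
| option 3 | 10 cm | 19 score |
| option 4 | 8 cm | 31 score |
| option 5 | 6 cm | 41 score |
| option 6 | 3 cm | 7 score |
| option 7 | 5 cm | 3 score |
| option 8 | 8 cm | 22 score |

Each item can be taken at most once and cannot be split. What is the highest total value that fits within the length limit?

73 score

Check high-value combinations within 12 cm:
- option 2+option 5: length 4+6=10, value 32+41=73
- option 2+option 4: length 4+8=12, value 32+31=63
- option 2+option 8: length 4+8=12, value 32+22=54
Best: 73 score.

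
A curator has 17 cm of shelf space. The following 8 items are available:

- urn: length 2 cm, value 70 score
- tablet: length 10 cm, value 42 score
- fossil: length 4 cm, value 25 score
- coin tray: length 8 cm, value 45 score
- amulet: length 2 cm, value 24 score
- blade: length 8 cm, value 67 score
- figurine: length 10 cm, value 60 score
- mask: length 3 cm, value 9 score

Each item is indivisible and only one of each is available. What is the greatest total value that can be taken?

186 score

Check high-value combinations within 17 cm:
- urn+fossil+amulet+blade: length 2+4+2+8=16, value 70+25+24+67=186
- urn+fossil+blade+mask: length 2+4+8+3=17, value 70+25+67+9=171
- urn+amulet+blade+mask: length 2+2+8+3=15, value 70+24+67+9=170
- urn+fossil+coin tray+amulet: length 2+4+8+2=16, value 70+25+45+24=164
Best: 186 score.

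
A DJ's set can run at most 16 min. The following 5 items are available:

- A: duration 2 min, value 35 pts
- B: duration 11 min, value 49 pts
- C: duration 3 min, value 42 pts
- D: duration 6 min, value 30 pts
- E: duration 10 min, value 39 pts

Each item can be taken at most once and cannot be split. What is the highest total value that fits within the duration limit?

Check high-value combinations within 16 min:
- A+B+C: duration 2+11+3=16, value 35+49+42=126
- A+C+E: duration 2+3+10=15, value 35+42+39=116
- A+C+D: duration 2+3+6=11, value 35+42+30=107
Best: 126 pts.

126 pts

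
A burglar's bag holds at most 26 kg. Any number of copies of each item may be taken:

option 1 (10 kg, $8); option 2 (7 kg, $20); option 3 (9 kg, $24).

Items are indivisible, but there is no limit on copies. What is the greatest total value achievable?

Best value-per-unit is option 2 at 20/7; filling with it alone gives 3×20 = 60.
Optimal mix: 1×option 2 + 2×option 3 → weight 25, value 68.

$68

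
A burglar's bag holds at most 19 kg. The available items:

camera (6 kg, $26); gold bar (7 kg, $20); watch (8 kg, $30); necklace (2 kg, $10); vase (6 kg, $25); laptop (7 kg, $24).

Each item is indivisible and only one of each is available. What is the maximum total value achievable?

Check high-value combinations within 19 kg:
- camera+vase+laptop: weight 6+6+7=19, value 26+25+24=75
- camera+gold bar+vase: weight 6+7+6=19, value 26+20+25=71
- camera+watch+necklace: weight 6+8+2=16, value 26+30+10=66
- watch+necklace+vase: weight 8+2+6=16, value 30+10+25=65
Best: $75.

$75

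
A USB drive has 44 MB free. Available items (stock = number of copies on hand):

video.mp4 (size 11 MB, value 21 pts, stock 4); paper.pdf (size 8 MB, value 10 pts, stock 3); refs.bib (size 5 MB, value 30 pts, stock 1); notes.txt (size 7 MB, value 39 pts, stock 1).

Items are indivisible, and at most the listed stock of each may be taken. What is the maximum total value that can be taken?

Top feasible selections:
- 2×video.mp4 + 1×paper.pdf + 1×refs.bib + 1×notes.txt: size 42, value 121
- 2×video.mp4 + 1×refs.bib + 1×notes.txt: size 34, value 111
- 1×video.mp4 + 2×paper.pdf + 1×refs.bib + 1×notes.txt: size 39, value 110
- 3×video.mp4 + 1×notes.txt: size 40, value 102
Best: 121 pts.

121 pts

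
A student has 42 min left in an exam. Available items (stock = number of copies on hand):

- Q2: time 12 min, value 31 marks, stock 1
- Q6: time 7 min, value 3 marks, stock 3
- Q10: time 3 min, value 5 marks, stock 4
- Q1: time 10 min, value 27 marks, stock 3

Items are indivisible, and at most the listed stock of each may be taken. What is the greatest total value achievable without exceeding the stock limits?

Best selections within time 42 and stock limits:
- 1×Q2 + 3×Q1: time 42, value 112
- 4×Q10 + 3×Q1: time 42, value 101
Best: 112 marks.

112 marks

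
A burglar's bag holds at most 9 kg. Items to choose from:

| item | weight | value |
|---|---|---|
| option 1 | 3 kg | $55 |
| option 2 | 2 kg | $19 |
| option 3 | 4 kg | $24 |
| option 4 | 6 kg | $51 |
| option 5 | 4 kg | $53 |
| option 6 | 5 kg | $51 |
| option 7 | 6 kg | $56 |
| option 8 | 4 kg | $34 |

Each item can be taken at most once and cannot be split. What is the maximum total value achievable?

$127

Check high-value combinations within 9 kg:
- option 1+option 2+option 5: weight 3+2+4=9, value 55+19+53=127
- option 1+option 7: weight 3+6=9, value 55+56=111
- option 1+option 5: weight 3+4=7, value 55+53=108
- option 1+option 2+option 8: weight 3+2+4=9, value 55+19+34=108
- option 1+option 6: weight 3+5=8, value 55+51=106
Best: $127.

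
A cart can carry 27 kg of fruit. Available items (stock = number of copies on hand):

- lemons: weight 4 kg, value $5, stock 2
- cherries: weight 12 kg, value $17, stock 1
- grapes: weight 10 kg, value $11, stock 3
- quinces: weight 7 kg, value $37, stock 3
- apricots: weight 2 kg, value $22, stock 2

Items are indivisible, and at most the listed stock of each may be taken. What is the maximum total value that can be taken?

$155

Best selections within weight 27 and stock limits:
- 3×quinces + 2×apricots: weight 25, value 155
- 1×lemons + 3×quinces + 1×apricots: weight 27, value 138
Best: $155.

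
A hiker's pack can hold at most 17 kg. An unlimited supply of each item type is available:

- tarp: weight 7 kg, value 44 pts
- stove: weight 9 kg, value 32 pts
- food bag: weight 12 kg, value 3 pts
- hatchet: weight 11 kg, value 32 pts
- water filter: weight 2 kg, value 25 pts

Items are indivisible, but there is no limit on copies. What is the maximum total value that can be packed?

200 pts

Best value-per-unit is water filter at 25/2, and filling with it alone uses weight 8×2=16. No mix of the others beats 8×25 = 200.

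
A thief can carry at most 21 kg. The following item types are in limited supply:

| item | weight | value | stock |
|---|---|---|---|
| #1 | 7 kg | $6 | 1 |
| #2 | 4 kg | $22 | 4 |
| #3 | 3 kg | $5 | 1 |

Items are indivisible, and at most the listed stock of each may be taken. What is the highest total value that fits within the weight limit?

Top feasible selections:
- 4×#2 + 1×#3: weight 19, value 93
- 4×#2: weight 16, value 88
- 1×#1 + 3×#2: weight 19, value 72
Best: $93.

$93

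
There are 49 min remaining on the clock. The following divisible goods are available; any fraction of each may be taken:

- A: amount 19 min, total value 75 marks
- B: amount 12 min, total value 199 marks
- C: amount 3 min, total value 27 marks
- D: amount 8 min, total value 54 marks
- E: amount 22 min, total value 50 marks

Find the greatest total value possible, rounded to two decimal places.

370.91

Take in order of value per unit:
- B (199/12 per unit): all 12 → value 199, running total 199.00
- C (27/3 per unit): all 3 → value 27, running total 226.00
- D (54/8 per unit): all 8 → value 54, running total 280.00
- A (75/19 per unit): all 19 → value 75, running total 355.00
- E (50/22 per unit): 7 of 22 → value 7×50/22 = 15.9091, running total 370.91
Total 370.91.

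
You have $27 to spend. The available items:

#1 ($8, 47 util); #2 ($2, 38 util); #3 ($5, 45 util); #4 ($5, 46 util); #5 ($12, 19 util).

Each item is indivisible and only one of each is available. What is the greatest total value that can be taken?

176 util

This is a 0/1 knapsack; check combinations near the capacity.
- #1+#2+#3+#4: cost 8+2+5+5=20, value 47+38+45+46=176
- #1+#2+#4+#5: cost 8+2+5+12=27, value 47+38+46+19=150
- #1+#2+#3+#5: cost 8+2+5+12=27, value 47+38+45+19=149
Best: 176 util.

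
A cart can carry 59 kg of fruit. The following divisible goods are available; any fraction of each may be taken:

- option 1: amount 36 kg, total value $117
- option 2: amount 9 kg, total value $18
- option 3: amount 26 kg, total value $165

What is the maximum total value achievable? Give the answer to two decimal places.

272.25

Take in order of value per unit:
- option 3 (165/26 per unit): all 26 → value 165, running total 165.00
- option 1 (117/36 per unit): 33 of 36 → value 33×117/36 = 107.2500, running total 272.25
Total 272.25.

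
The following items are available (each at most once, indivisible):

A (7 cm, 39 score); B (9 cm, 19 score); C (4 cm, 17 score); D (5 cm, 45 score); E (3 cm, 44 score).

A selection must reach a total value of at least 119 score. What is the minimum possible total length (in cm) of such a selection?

15

Subsets with value ≥ 119, sorted by total length:
- A+D+E: length 15, value 128
- A+C+D+E: length 19, value 145
- B+C+D+E: length 21, value 125
- A+B+C+E: length 23, value 119
Minimum length: 15 cm.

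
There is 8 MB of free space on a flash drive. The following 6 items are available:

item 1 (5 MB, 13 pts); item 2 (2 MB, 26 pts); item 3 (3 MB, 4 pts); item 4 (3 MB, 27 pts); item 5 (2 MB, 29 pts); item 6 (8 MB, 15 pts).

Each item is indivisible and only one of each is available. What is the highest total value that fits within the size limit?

82 pts

Check high-value combinations within 8 MB:
- item 2+item 4+item 5: size 2+3+2=7, value 26+27+29=82
- item 3+item 4+item 5: size 3+3+2=8, value 4+27+29=60
- item 2+item 3+item 5: size 2+3+2=7, value 26+4+29=59
- item 2+item 3+item 4: size 2+3+3=8, value 26+4+27=57
- item 4+item 5: size 3+2=5, value 27+29=56
Best: 82 pts.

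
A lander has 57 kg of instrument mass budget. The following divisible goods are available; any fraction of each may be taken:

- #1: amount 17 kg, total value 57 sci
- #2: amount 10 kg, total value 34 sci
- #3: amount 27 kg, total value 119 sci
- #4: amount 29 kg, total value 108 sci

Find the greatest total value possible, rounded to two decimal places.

Take in order of value per unit:
- #3 (119/27 per unit): all 27 → value 119, running total 119.00
- #4 (108/29 per unit): all 29 → value 108, running total 227.00
- #2 (34/10 per unit): 1 of 10 → value 1×34/10 = 3.4000, running total 230.40
Total 230.40.

230.40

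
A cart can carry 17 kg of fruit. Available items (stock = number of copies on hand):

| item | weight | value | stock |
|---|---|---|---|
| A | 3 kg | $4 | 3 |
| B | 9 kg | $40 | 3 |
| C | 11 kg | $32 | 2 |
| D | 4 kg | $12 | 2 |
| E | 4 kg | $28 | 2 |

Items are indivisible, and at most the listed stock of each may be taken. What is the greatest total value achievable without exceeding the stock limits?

$96

Best selections within weight 17 and stock limits:
- 1×B + 2×E: weight 17, value 96
- 2×D + 2×E: weight 16, value 80
- 1×B + 1×D + 1×E: weight 17, value 80
- 1×A + 1×D + 2×E: weight 15, value 72
Best: $96.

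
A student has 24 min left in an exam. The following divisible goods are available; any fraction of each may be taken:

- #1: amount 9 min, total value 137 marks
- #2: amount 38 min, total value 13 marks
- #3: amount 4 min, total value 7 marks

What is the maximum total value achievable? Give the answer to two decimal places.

147.76

Take in order of value per unit:
- #1 (137/9 per unit): all 9 → value 137, running total 137.00
- #3 (7/4 per unit): all 4 → value 7, running total 144.00
- #2 (13/38 per unit): 11 of 38 → value 11×13/38 = 3.7632, running total 147.76
Total 147.76.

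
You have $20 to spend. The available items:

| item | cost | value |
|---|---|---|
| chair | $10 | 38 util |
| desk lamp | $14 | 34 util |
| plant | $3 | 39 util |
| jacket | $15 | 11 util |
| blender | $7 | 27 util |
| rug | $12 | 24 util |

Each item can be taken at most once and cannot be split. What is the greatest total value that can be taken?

Check high-value combinations within $20:
- chair+plant+blender: cost 10+3+7=20, value 38+39+27=104
- chair+plant: cost 10+3=13, value 38+39=77
- desk lamp+plant: cost 14+3=17, value 34+39=73
- plant+blender: cost 3+7=10, value 39+27=66
- chair+blender: cost 10+7=17, value 38+27=65
Best: 104 util.

104 util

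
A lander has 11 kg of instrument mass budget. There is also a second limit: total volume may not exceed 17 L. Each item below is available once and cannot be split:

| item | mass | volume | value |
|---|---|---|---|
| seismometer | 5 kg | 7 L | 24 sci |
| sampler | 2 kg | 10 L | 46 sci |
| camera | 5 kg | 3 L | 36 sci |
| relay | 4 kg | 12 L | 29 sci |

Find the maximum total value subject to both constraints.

82 sci

Feasible sets respecting both limits:
- sampler+camera: mass 7, volume 13, value 82
- seismometer+sampler: mass 7, volume 17, value 70
- camera+relay: mass 9, volume 15, value 65
Best: 82 sci.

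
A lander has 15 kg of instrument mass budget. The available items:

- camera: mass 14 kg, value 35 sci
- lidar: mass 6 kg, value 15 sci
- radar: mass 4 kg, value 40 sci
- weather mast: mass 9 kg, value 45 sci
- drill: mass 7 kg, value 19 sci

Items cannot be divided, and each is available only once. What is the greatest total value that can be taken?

85 sci

This is a 0/1 knapsack; check combinations near the capacity.
- radar+weather mast: mass 4+9=13, value 40+45=85
- lidar+weather mast: mass 6+9=15, value 15+45=60
- radar+drill: mass 4+7=11, value 40+19=59
Best: 85 sci.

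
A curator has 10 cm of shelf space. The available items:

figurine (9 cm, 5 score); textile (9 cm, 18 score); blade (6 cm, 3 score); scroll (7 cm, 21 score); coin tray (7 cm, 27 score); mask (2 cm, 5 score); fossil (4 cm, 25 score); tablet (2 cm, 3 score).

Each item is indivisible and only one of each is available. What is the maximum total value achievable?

33 score

Check high-value combinations within 10 cm:
- mask+fossil+tablet: length 2+4+2=8, value 5+25+3=33
- coin tray+mask: length 7+2=9, value 27+5=32
- mask+fossil: length 2+4=6, value 5+25=30
- coin tray+tablet: length 7+2=9, value 27+3=30
Best: 33 score.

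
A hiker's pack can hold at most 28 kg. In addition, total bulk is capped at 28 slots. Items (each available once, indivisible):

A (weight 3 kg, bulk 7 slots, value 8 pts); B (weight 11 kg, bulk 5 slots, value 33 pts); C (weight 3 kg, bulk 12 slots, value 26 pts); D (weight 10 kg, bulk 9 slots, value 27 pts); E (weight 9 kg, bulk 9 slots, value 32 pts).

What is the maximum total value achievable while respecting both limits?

Feasible sets respecting both limits:
- B+C+E: weight 23, bulk 26, value 91
- B+C+D: weight 24, bulk 26, value 86
- A+B+E: weight 23, bulk 21, value 73
- A+B+D: weight 24, bulk 21, value 68
Best: 91 pts.

91 pts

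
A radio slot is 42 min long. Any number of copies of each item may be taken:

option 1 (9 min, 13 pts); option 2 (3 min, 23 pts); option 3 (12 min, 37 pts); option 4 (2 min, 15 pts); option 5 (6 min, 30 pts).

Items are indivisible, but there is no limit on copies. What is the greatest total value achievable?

Best value-per-unit is option 2 at 23/3, and filling with it alone uses duration 14×3=42. No mix of the others beats 14×23 = 322.

322 pts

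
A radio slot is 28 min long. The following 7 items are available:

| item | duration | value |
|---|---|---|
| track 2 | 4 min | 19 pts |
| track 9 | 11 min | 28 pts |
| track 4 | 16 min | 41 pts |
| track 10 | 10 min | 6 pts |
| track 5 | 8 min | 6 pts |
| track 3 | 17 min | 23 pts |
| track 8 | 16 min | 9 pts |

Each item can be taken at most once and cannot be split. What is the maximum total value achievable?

69 pts

This is a 0/1 knapsack; check combinations near the capacity.
- track 9+track 4: duration 11+16=27, value 28+41=69
- track 2+track 4+track 5: duration 4+16+8=28, value 19+41+6=66
- track 2+track 4: duration 4+16=20, value 19+41=60
Best: 69 pts.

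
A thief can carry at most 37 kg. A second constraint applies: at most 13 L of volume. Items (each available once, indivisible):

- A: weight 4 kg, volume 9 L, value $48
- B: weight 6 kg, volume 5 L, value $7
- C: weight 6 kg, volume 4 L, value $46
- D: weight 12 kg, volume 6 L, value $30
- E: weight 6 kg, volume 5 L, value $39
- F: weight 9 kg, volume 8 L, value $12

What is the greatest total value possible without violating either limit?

$94

Feasible sets respecting both limits:
- A+C: weight 10, volume 13, value 94
- C+E: weight 12, volume 9, value 85
- C+D: weight 18, volume 10, value 76
- D+E: weight 18, volume 11, value 69
Best: $94.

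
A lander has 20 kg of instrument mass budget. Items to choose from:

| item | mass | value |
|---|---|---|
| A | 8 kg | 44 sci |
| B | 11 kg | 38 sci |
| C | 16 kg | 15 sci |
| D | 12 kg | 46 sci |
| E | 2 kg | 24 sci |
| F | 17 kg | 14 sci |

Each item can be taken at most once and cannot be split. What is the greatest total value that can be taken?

This is a 0/1 knapsack; check combinations near the capacity.
- A+D: mass 8+12=20, value 44+46=90
- A+B: mass 8+11=19, value 44+38=82
- D+E: mass 12+2=14, value 46+24=70
- A+E: mass 8+2=10, value 44+24=68
- B+E: mass 11+2=13, value 38+24=62
Best: 90 sci.

90 sci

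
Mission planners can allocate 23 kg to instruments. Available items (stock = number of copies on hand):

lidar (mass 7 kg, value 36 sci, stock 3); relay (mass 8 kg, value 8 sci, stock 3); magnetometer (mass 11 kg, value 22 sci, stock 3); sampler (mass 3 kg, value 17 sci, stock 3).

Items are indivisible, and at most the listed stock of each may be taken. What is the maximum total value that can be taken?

Best selections within mass 23 and stock limits:
- 2×lidar + 3×sampler: mass 23, value 123
- 3×lidar: mass 21, value 108
- 2×lidar + 2×sampler: mass 20, value 106
- 2×lidar + 1×sampler: mass 17, value 89
Best: 123 sci.

123 sci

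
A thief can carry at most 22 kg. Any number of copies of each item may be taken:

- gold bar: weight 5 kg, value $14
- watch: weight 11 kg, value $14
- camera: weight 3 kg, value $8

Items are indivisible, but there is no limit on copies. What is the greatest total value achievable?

$60

Best value-per-unit is gold bar at 14/5; filling with it alone gives 4×14 = 56.
Optimal mix: 2×gold bar + 4×camera → weight 22, value 60.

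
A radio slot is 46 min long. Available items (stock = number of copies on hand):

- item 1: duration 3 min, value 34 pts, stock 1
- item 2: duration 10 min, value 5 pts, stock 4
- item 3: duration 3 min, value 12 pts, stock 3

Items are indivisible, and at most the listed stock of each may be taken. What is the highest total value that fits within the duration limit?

85 pts

Top feasible selections:
- 1×item 1 + 3×item 2 + 3×item 3: duration 42, value 85
- 1×item 1 + 2×item 2 + 3×item 3: duration 32, value 80
- 1×item 1 + 1×item 2 + 3×item 3: duration 22, value 75
Best: 85 pts.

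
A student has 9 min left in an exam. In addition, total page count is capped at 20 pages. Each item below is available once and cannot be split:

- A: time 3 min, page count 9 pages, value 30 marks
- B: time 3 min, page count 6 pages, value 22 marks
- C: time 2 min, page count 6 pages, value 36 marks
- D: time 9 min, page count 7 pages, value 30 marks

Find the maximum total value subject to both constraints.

Feasible sets respecting both limits:
- A+C: time 5, page count 15, value 66
- B+C: time 5, page count 12, value 58
- A+B: time 6, page count 15, value 52
- C: time 2, page count 6, value 36
Best: 66 marks.

66 marks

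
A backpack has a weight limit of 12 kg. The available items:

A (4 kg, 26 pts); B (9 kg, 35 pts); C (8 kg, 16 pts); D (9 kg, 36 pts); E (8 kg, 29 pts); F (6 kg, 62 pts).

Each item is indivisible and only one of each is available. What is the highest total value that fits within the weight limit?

88 pts

Check high-value combinations within 12 kg:
- A+F: weight 4+6=10, value 26+62=88
- F: weight 6, value 62
- A+E: weight 4+8=12, value 26+29=55
- A+C: weight 4+8=12, value 26+16=42
Best: 88 pts.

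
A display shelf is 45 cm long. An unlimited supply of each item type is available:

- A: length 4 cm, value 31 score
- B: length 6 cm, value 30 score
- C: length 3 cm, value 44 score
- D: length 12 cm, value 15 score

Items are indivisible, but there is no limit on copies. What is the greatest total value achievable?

Best value-per-unit is C at 44/3, and filling with it alone uses length 15×3=45. No mix of the others beats 15×44 = 660.

660 score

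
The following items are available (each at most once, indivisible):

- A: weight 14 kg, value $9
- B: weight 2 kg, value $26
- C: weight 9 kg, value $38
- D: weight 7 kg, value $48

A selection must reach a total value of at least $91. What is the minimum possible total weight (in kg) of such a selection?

18

Subsets with value ≥ 91, sorted by total weight:
- B+C+D: weight 18, value 112
- A+C+D: weight 30, value 95
Minimum weight: 18 kg.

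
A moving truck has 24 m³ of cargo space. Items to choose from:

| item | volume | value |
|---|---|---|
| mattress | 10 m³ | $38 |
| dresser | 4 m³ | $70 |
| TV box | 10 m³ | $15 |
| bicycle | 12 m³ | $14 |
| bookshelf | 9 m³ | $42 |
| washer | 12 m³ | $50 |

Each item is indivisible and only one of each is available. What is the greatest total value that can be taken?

$150

Check high-value combinations within 24 m³:
- mattress+dresser+bookshelf: volume 10+4+9=23, value 38+70+42=150
- dresser+TV box+bookshelf: volume 4+10+9=23, value 70+15+42=127
- mattress+dresser+TV box: volume 10+4+10=24, value 38+70+15=123
- dresser+washer: volume 4+12=16, value 70+50=120
Best: $150.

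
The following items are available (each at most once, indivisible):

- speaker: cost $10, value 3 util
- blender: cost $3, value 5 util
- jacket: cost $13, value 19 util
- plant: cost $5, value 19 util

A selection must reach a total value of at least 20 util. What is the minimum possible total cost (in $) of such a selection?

8

Subsets with value ≥ 20, sorted by total cost:
- blender+plant: cost 8, value 24
- speaker+plant: cost 15, value 22
Minimum cost: 8 $.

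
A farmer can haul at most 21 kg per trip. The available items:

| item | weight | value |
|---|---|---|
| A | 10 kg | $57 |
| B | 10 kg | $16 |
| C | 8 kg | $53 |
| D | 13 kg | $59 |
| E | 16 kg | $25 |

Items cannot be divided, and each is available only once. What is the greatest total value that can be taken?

$112

This is a 0/1 knapsack; check combinations near the capacity.
- C+D: weight 8+13=21, value 53+59=112
- A+C: weight 10+8=18, value 57+53=110
- A+B: weight 10+10=20, value 57+16=73
- B+C: weight 10+8=18, value 16+53=69
- D: weight 13, value 59
Best: $112.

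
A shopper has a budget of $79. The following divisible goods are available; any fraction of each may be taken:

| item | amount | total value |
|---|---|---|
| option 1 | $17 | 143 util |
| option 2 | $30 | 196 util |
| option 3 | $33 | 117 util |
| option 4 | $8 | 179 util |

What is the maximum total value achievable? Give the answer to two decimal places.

Take in order of value per unit:
- option 4 (179/8 per unit): all 8 → value 179, running total 179.00
- option 1 (143/17 per unit): all 17 → value 143, running total 322.00
- option 2 (196/30 per unit): all 30 → value 196, running total 518.00
- option 3 (117/33 per unit): 24 of 33 → value 24×117/33 = 85.0909, running total 603.09
Total 603.09.

603.09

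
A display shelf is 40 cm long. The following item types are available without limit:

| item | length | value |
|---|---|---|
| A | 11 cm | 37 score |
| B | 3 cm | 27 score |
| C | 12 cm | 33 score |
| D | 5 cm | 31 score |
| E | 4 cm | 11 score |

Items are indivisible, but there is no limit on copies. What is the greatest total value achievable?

Best value-per-unit is B at 27/3, and filling with it alone uses length 13×3=39. No mix of the others beats 13×27 = 351.

351 score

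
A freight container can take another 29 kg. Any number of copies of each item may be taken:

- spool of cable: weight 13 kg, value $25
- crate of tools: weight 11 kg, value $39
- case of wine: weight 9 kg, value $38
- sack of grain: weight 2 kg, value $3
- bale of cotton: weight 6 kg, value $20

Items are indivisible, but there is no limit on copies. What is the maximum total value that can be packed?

Best value-per-unit is case of wine at 38/9; filling with it alone gives 3×38 = 114.
Optimal mix: 3×case of wine + 1×sack of grain → weight 29, value 117.

$117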